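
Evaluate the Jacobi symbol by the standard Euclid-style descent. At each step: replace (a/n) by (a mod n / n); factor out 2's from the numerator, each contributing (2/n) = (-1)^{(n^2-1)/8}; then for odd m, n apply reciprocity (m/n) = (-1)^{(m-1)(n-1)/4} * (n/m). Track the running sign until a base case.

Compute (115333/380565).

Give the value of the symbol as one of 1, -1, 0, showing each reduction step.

flip (115333/380565) -> (380565/115333): both odd, 115333 mod 4 = 1, 380565 mod 4 = 1, so the flip contributes +1; sign now +1
(380565/115333): 380565 mod 115333 = 34566, so (380565/115333) = (34566/115333)
factor out 2^1: 34566 = 2^1·17283; with 115333 mod 8 = 5, (2/115333) = -1; sign now -1; continue with (17283/115333)
flip (17283/115333) -> (115333/17283): both odd, 17283 mod 4 = 3, 115333 mod 4 = 1, so the flip contributes +1; sign now -1
(115333/17283): 115333 mod 17283 = 11635, so (115333/17283) = (11635/17283)
flip (11635/17283) -> (17283/11635): both odd, 11635 mod 4 = 3, 17283 mod 4 = 3, so the flip contributes -1; sign now +1
(17283/11635): 17283 mod 11635 = 5648, so (17283/11635) = (5648/11635)
factor out 2^4: 5648 = 2^4·353; with 11635 mod 8 = 3, (2/11635) = -1; sign now +1; continue with (353/11635)
flip (353/11635) -> (11635/353): both odd, 353 mod 4 = 1, 11635 mod 4 = 3, so the flip contributes +1; sign now +1
(11635/353): 11635 mod 353 = 339, so (11635/353) = (339/353)
flip (339/353) -> (353/339): both odd, 339 mod 4 = 3, 353 mod 4 = 1, so the flip contributes +1; sign now +1
(353/339): 353 mod 339 = 14, so (353/339) = (14/339)
factor out 2^1: 14 = 2^1·7; with 339 mod 8 = 3, (2/339) = -1; sign now -1; continue with (7/339)
flip (7/339) -> (339/7): both odd, 7 mod 4 = 3, 339 mod 4 = 3, so the flip contributes -1; sign now +1
(339/7): 339 mod 7 = 3, so (339/7) = (3/7)
flip (3/7) -> (7/3): both odd, 3 mod 4 = 3, 7 mod 4 = 3, so the flip contributes -1; sign now -1
(7/3): 7 mod 3 = 1, so (7/3) = (1/3)
reached (1/3) = 1, so the symbol is -1

-1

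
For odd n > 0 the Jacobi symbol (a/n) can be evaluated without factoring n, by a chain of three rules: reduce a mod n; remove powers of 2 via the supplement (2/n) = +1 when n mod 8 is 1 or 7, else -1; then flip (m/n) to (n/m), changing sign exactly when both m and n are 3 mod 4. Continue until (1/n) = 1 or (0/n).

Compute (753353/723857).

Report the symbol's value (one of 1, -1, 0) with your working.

(753353/723857) = (29496/723857)   [reduce mod 723857]
29496 = 2^3·3687; (2/723857) = +1 since 723857 mod 8 = 1, so (29496/723857) = (+1)^3·(3687/723857); sign now +1
reciprocity: (3687/723857) = +1·(723857/3687) since 3687 mod 4 = 3, 723857 mod 4 = 1; sign now +1
(723857/3687) = (1205/3687)   [reduce mod 3687]
reciprocity: (1205/3687) = +1·(3687/1205) since 1205 mod 4 = 1, 3687 mod 4 = 3; sign now +1
(3687/1205) = (72/1205)   [reduce mod 1205]
72 = 2^3·9; (2/1205) = -1 since 1205 mod 8 = 5, so (72/1205) = (-1)^3·(9/1205); sign now -1
reciprocity: (9/1205) = +1·(1205/9) since 9 mod 4 = 1, 1205 mod 4 = 1; sign now -1
(1205/9) = (8/9)   [reduce mod 9]
8 = 2^3·1; (2/9) = +1 since 9 mod 8 = 1, so (8/9) = (+1)^3·(1/9); sign now -1
(1/9) = 1; final value = sign = -1

-1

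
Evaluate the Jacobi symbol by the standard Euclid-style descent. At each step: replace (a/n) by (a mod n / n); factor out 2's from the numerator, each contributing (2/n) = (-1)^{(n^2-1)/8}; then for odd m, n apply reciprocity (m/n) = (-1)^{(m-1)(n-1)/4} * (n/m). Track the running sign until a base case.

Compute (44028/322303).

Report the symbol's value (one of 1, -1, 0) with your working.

1

44028 = 2^2·11007; (2/322303) = +1 since 322303 mod 8 = 7, so (44028/322303) = (+1)^2·(11007/322303); sign now +1
reciprocity: (11007/322303) = -1·(322303/11007) since 11007 mod 4 = 3, 322303 mod 4 = 3; sign now -1
(322303/11007) = (3100/11007)   [reduce mod 11007]
3100 = 2^2·775; (2/11007) = +1 since 11007 mod 8 = 7, so (3100/11007) = (+1)^2·(775/11007); sign now -1
reciprocity: (775/11007) = -1·(11007/775) since 775 mod 4 = 3, 11007 mod 4 = 3; sign now +1
(11007/775) = (157/775)   [reduce mod 775]
reciprocity: (157/775) = +1·(775/157) since 157 mod 4 = 1, 775 mod 4 = 3; sign now +1
(775/157) = (147/157)   [reduce mod 157]
reciprocity: (147/157) = +1·(157/147) since 147 mod 4 = 3, 157 mod 4 = 1; sign now +1
(157/147) = (10/147)   [reduce mod 147]
10 = 2^1·5; (2/147) = -1 since 147 mod 8 = 3, so (10/147) = (-1)^1·(5/147); sign now -1
reciprocity: (5/147) = +1·(147/5) since 5 mod 4 = 1, 147 mod 4 = 3; sign now -1
(147/5) = (2/5)   [reduce mod 5]
2 = 2^1·1; (2/5) = -1 since 5 mod 8 = 5, so (2/5) = (-1)^1·(1/5); sign now +1
(1/5) = 1; final value = sign = +1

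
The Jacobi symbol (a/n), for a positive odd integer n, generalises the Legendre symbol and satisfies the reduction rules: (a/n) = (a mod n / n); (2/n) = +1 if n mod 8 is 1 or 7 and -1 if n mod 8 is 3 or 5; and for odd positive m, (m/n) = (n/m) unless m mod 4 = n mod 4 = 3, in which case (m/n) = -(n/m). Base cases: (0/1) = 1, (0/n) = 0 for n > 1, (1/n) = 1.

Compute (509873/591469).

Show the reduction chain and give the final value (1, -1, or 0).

reciprocity: (509873/591469) = +1·(591469/509873) since 509873 mod 4 = 1, 591469 mod 4 = 1; sign now +1
(591469/509873) = (81596/509873)   [reduce mod 509873]
81596 = 2^2·20399; (2/509873) = +1 since 509873 mod 8 = 1, so (81596/509873) = (+1)^2·(20399/509873); sign now +1
reciprocity: (20399/509873) = +1·(509873/20399) since 20399 mod 4 = 3, 509873 mod 4 = 1; sign now +1
(509873/20399) = (20297/20399)   [reduce mod 20399]
reciprocity: (20297/20399) = +1·(20399/20297) since 20297 mod 4 = 1, 20399 mod 4 = 3; sign now +1
(20399/20297) = (102/20297)   [reduce mod 20297]
102 = 2^1·51; (2/20297) = +1 since 20297 mod 8 = 1, so (102/20297) = (+1)^1·(51/20297); sign now +1
reciprocity: (51/20297) = +1·(20297/51) since 51 mod 4 = 3, 20297 mod 4 = 1; sign now +1
(20297/51) = (50/51)   [reduce mod 51]
50 = 2^1·25; (2/51) = -1 since 51 mod 8 = 3, so (50/51) = (-1)^1·(25/51); sign now -1
reciprocity: (25/51) = +1·(51/25) since 25 mod 4 = 1, 51 mod 4 = 3; sign now -1
(51/25) = (1/25)   [reduce mod 25]
(1/25) = 1; final value = sign = -1

-1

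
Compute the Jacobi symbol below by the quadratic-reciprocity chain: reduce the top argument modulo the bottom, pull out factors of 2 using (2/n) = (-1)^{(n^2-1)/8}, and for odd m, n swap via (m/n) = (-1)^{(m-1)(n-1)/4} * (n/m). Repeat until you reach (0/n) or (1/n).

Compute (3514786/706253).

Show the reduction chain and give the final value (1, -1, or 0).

(3514786/706253) = (689774/706253)   [reduce mod 706253]
689774 = 2^1·344887; (2/706253) = -1 since 706253 mod 8 = 5, so (689774/706253) = (-1)^1·(344887/706253); sign now -1
reciprocity: (344887/706253) = +1·(706253/344887) since 344887 mod 4 = 3, 706253 mod 4 = 1; sign now -1
(706253/344887) = (16479/344887)   [reduce mod 344887]
reciprocity: (16479/344887) = -1·(344887/16479) since 16479 mod 4 = 3, 344887 mod 4 = 3; sign now +1
(344887/16479) = (15307/16479)   [reduce mod 16479]
reciprocity: (15307/16479) = -1·(16479/15307) since 15307 mod 4 = 3, 16479 mod 4 = 3; sign now -1
(16479/15307) = (1172/15307)   [reduce mod 15307]
1172 = 2^2·293; (2/15307) = -1 since 15307 mod 8 = 3, so (1172/15307) = (-1)^2·(293/15307); sign now -1
reciprocity: (293/15307) = +1·(15307/293) since 293 mod 4 = 1, 15307 mod 4 = 3; sign now -1
(15307/293) = (71/293)   [reduce mod 293]
reciprocity: (71/293) = +1·(293/71) since 71 mod 4 = 3, 293 mod 4 = 1; sign now -1
(293/71) = (9/71)   [reduce mod 71]
reciprocity: (9/71) = +1·(71/9) since 9 mod 4 = 1, 71 mod 4 = 3; sign now -1
(71/9) = (8/9)   [reduce mod 9]
8 = 2^3·1; (2/9) = +1 since 9 mod 8 = 1, so (8/9) = (+1)^3·(1/9); sign now -1
(1/9) = 1; final value = sign = -1

-1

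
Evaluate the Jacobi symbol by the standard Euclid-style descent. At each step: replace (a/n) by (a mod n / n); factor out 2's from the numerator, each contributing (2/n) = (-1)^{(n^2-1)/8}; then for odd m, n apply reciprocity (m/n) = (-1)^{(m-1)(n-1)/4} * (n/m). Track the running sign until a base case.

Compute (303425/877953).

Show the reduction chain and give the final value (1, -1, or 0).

flip (303425/877953) -> (877953/303425): both odd, 303425 mod 4 = 1, 877953 mod 4 = 1, so the flip contributes +1; sign now +1
(877953/303425): 877953 mod 303425 = 271103, so (877953/303425) = (271103/303425)
flip (271103/303425) -> (303425/271103): both odd, 271103 mod 4 = 3, 303425 mod 4 = 1, so the flip contributes +1; sign now +1
(303425/271103): 303425 mod 271103 = 32322, so (303425/271103) = (32322/271103)
factor out 2^1: 32322 = 2^1·16161; with 271103 mod 8 = 7, (2/271103) = +1; sign now +1; continue with (16161/271103)
flip (16161/271103) -> (271103/16161): both odd, 16161 mod 4 = 1, 271103 mod 4 = 3, so the flip contributes +1; sign now +1
(271103/16161): 271103 mod 16161 = 12527, so (271103/16161) = (12527/16161)
flip (12527/16161) -> (16161/12527): both odd, 12527 mod 4 = 3, 16161 mod 4 = 1, so the flip contributes +1; sign now +1
(16161/12527): 16161 mod 12527 = 3634, so (16161/12527) = (3634/12527)
factor out 2^1: 3634 = 2^1·1817; with 12527 mod 8 = 7, (2/12527) = +1; sign now +1; continue with (1817/12527)
flip (1817/12527) -> (12527/1817): both odd, 1817 mod 4 = 1, 12527 mod 4 = 3, so the flip contributes +1; sign now +1
(12527/1817): 12527 mod 1817 = 1625, so (12527/1817) = (1625/1817)
flip (1625/1817) -> (1817/1625): both odd, 1625 mod 4 = 1, 1817 mod 4 = 1, so the flip contributes +1; sign now +1
(1817/1625): 1817 mod 1625 = 192, so (1817/1625) = (192/1625)
factor out 2^6: 192 = 2^6·3; with 1625 mod 8 = 1, (2/1625) = +1; sign now +1; continue with (3/1625)
flip (3/1625) -> (1625/3): both odd, 3 mod 4 = 3, 1625 mod 4 = 1, so the flip contributes +1; sign now +1
(1625/3): 1625 mod 3 = 2, so (1625/3) = (2/3)
factor out 2^1: 2 = 2^1·1; with 3 mod 8 = 3, (2/3) = -1; sign now -1; continue with (1/3)
reached (1/3) = 1, so the symbol is -1

-1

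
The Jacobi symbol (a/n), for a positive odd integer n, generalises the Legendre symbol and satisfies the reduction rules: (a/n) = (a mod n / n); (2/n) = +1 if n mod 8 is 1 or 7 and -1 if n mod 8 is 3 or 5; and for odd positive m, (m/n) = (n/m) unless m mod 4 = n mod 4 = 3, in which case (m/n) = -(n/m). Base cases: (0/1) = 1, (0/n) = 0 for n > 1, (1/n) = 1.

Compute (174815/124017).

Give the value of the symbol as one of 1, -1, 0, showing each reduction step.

1

(174815/124017) = (50798/124017)   [reduce mod 124017]
50798 = 2^1·25399; (2/124017) = +1 since 124017 mod 8 = 1, so (50798/124017) = (+1)^1·(25399/124017); sign now +1
reciprocity: (25399/124017) = +1·(124017/25399) since 25399 mod 4 = 3, 124017 mod 4 = 1; sign now +1
(124017/25399) = (22421/25399)   [reduce mod 25399]
reciprocity: (22421/25399) = +1·(25399/22421) since 22421 mod 4 = 1, 25399 mod 4 = 3; sign now +1
(25399/22421) = (2978/22421)   [reduce mod 22421]
2978 = 2^1·1489; (2/22421) = -1 since 22421 mod 8 = 5, so (2978/22421) = (-1)^1·(1489/22421); sign now -1
reciprocity: (1489/22421) = +1·(22421/1489) since 1489 mod 4 = 1, 22421 mod 4 = 1; sign now -1
(22421/1489) = (86/1489)   [reduce mod 1489]
86 = 2^1·43; (2/1489) = +1 since 1489 mod 8 = 1, so (86/1489) = (+1)^1·(43/1489); sign now -1
reciprocity: (43/1489) = +1·(1489/43) since 43 mod 4 = 3, 1489 mod 4 = 1; sign now -1
(1489/43) = (27/43)   [reduce mod 43]
reciprocity: (27/43) = -1·(43/27) since 27 mod 4 = 3, 43 mod 4 = 3; sign now +1
(43/27) = (16/27)   [reduce mod 27]
16 = 2^4·1; (2/27) = -1 since 27 mod 8 = 3, so (16/27) = (-1)^4·(1/27); sign now +1
(1/27) = 1; final value = sign = +1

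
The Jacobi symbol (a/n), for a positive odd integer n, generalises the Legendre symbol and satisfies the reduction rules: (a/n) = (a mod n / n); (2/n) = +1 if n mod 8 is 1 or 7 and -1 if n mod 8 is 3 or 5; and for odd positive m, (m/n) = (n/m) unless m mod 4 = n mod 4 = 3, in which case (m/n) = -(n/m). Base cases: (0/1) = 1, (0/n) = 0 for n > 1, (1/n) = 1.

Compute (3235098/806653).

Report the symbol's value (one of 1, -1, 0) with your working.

(3235098/806653): 3235098 mod 806653 = 8486, so (3235098/806653) = (8486/806653)
factor out 2^1: 8486 = 2^1·4243; with 806653 mod 8 = 5, (2/806653) = -1; sign now -1; continue with (4243/806653)
flip (4243/806653) -> (806653/4243): both odd, 4243 mod 4 = 3, 806653 mod 4 = 1, so the flip contributes +1; sign now -1
(806653/4243): 806653 mod 4243 = 483, so (806653/4243) = (483/4243)
flip (483/4243) -> (4243/483): both odd, 483 mod 4 = 3, 4243 mod 4 = 3, so the flip contributes -1; sign now +1
(4243/483): 4243 mod 483 = 379, so (4243/483) = (379/483)
flip (379/483) -> (483/379): both odd, 379 mod 4 = 3, 483 mod 4 = 3, so the flip contributes -1; sign now -1
(483/379): 483 mod 379 = 104, so (483/379) = (104/379)
factor out 2^3: 104 = 2^3·13; with 379 mod 8 = 3, (2/379) = -1; sign now +1; continue with (13/379)
flip (13/379) -> (379/13): both odd, 13 mod 4 = 1, 379 mod 4 = 3, so the flip contributes +1; sign now +1
(379/13): 379 mod 13 = 2, so (379/13) = (2/13)
factor out 2^1: 2 = 2^1·1; with 13 mod 8 = 5, (2/13) = -1; sign now -1; continue with (1/13)
reached (1/13) = 1, so the symbol is -1

-1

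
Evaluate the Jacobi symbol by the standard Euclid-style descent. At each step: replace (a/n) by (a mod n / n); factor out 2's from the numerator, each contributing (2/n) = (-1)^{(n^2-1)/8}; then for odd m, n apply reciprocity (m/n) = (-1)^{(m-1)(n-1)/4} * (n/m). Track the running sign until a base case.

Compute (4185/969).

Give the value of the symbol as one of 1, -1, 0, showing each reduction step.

0

(4185/969): 4185 mod 969 = 309, so (4185/969) = (309/969)
flip (309/969) -> (969/309): both odd, 309 mod 4 = 1, 969 mod 4 = 1, so the flip contributes +1; sign now +1
(969/309): 969 mod 309 = 42, so (969/309) = (42/309)
factor out 2^1: 42 = 2^1·21; with 309 mod 8 = 5, (2/309) = -1; sign now -1; continue with (21/309)
flip (21/309) -> (309/21): both odd, 21 mod 4 = 1, 309 mod 4 = 1, so the flip contributes +1; sign now -1
(309/21): 309 mod 21 = 15, so (309/21) = (15/21)
flip (15/21) -> (21/15): both odd, 15 mod 4 = 3, 21 mod 4 = 1, so the flip contributes +1; sign now -1
(21/15): 21 mod 15 = 6, so (21/15) = (6/15)
factor out 2^1: 6 = 2^1·3; with 15 mod 8 = 7, (2/15) = +1; sign now -1; continue with (3/15)
flip (3/15) -> (15/3): both odd, 3 mod 4 = 3, 15 mod 4 = 3, so the flip contributes -1; sign now +1
(15/3): 15 mod 3 = 0, so (15/3) = (0/3)
reached (0/3); gcd(a, n) > 1, so (0/3) = 0 and the symbol is 0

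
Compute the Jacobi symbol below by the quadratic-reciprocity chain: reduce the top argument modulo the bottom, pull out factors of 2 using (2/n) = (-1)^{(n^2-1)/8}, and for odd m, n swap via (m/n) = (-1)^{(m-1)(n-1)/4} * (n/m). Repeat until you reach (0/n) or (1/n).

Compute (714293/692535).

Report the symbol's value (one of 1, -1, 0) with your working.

(714293/692535): 714293 mod 692535 = 21758, so (714293/692535) = (21758/692535)
factor out 2^1: 21758 = 2^1·10879; with 692535 mod 8 = 7, (2/692535) = +1; sign now +1; continue with (10879/692535)
flip (10879/692535) -> (692535/10879): both odd, 10879 mod 4 = 3, 692535 mod 4 = 3, so the flip contributes -1; sign now -1
(692535/10879): 692535 mod 10879 = 7158, so (692535/10879) = (7158/10879)
factor out 2^1: 7158 = 2^1·3579; with 10879 mod 8 = 7, (2/10879) = +1; sign now -1; continue with (3579/10879)
flip (3579/10879) -> (10879/3579): both odd, 3579 mod 4 = 3, 10879 mod 4 = 3, so the flip contributes -1; sign now +1
(10879/3579): 10879 mod 3579 = 142, so (10879/3579) = (142/3579)
factor out 2^1: 142 = 2^1·71; with 3579 mod 8 = 3, (2/3579) = -1; sign now -1; continue with (71/3579)
flip (71/3579) -> (3579/71): both odd, 71 mod 4 = 3, 3579 mod 4 = 3, so the flip contributes -1; sign now +1
(3579/71): 3579 mod 71 = 29, so (3579/71) = (29/71)
flip (29/71) -> (71/29): both odd, 29 mod 4 = 1, 71 mod 4 = 3, so the flip contributes +1; sign now +1
(71/29): 71 mod 29 = 13, so (71/29) = (13/29)
flip (13/29) -> (29/13): both odd, 13 mod 4 = 1, 29 mod 4 = 1, so the flip contributes +1; sign now +1
(29/13): 29 mod 13 = 3, so (29/13) = (3/13)
flip (3/13) -> (13/3): both odd, 3 mod 4 = 3, 13 mod 4 = 1, so the flip contributes +1; sign now +1
(13/3): 13 mod 3 = 1, so (13/3) = (1/3)
reached (1/3) = 1, so the symbol is +1

1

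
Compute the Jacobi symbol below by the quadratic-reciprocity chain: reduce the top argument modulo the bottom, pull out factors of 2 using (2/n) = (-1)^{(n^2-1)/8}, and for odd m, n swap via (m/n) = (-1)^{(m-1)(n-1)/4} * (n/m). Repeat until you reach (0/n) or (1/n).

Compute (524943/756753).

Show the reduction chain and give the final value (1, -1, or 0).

reciprocity: (524943/756753) = +1·(756753/524943) since 524943 mod 4 = 3, 756753 mod 4 = 1; sign now +1
(756753/524943) = (231810/524943)   [reduce mod 524943]
231810 = 2^1·115905; (2/524943) = +1 since 524943 mod 8 = 7, so (231810/524943) = (+1)^1·(115905/524943); sign now +1
reciprocity: (115905/524943) = +1·(524943/115905) since 115905 mod 4 = 1, 524943 mod 4 = 3; sign now +1
(524943/115905) = (61323/115905)   [reduce mod 115905]
reciprocity: (61323/115905) = +1·(115905/61323) since 61323 mod 4 = 3, 115905 mod 4 = 1; sign now +1
(115905/61323) = (54582/61323)   [reduce mod 61323]
54582 = 2^1·27291; (2/61323) = -1 since 61323 mod 8 = 3, so (54582/61323) = (-1)^1·(27291/61323); sign now -1
reciprocity: (27291/61323) = -1·(61323/27291) since 27291 mod 4 = 3, 61323 mod 4 = 3; sign now +1
(61323/27291) = (6741/27291)   [reduce mod 27291]
reciprocity: (6741/27291) = +1·(27291/6741) since 6741 mod 4 = 1, 27291 mod 4 = 3; sign now +1
(27291/6741) = (327/6741)   [reduce mod 6741]
reciprocity: (327/6741) = +1·(6741/327) since 327 mod 4 = 3, 6741 mod 4 = 1; sign now +1
(6741/327) = (201/327)   [reduce mod 327]
reciprocity: (201/327) = +1·(327/201) since 201 mod 4 = 1, 327 mod 4 = 3; sign now +1
(327/201) = (126/201)   [reduce mod 201]
126 = 2^1·63; (2/201) = +1 since 201 mod 8 = 1, so (126/201) = (+1)^1·(63/201); sign now +1
reciprocity: (63/201) = +1·(201/63) since 63 mod 4 = 3, 201 mod 4 = 1; sign now +1
(201/63) = (12/63)   [reduce mod 63]
12 = 2^2·3; (2/63) = +1 since 63 mod 8 = 7, so (12/63) = (+1)^2·(3/63); sign now +1
reciprocity: (3/63) = -1·(63/3) since 3 mod 4 = 3, 63 mod 4 = 3; sign now -1
(63/3) = (0/3)   [reduce mod 3]
(0/3) = 0   [gcd(a, n) > 1]; final value = 0

0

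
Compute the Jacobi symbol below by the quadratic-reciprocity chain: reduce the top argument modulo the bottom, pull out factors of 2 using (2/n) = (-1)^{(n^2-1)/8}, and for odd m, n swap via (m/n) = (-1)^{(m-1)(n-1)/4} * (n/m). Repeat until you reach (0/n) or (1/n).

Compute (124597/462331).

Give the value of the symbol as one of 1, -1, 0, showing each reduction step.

flip (124597/462331) -> (462331/124597): both odd, 124597 mod 4 = 1, 462331 mod 4 = 3, so the flip contributes +1; sign now +1
(462331/124597): 462331 mod 124597 = 88540, so (462331/124597) = (88540/124597)
factor out 2^2: 88540 = 2^2·22135; with 124597 mod 8 = 5, (2/124597) = -1; sign now +1; continue with (22135/124597)
flip (22135/124597) -> (124597/22135): both odd, 22135 mod 4 = 3, 124597 mod 4 = 1, so the flip contributes +1; sign now +1
(124597/22135): 124597 mod 22135 = 13922, so (124597/22135) = (13922/22135)
factor out 2^1: 13922 = 2^1·6961; with 22135 mod 8 = 7, (2/22135) = +1; sign now +1; continue with (6961/22135)
flip (6961/22135) -> (22135/6961): both odd, 6961 mod 4 = 1, 22135 mod 4 = 3, so the flip contributes +1; sign now +1
(22135/6961): 22135 mod 6961 = 1252, so (22135/6961) = (1252/6961)
factor out 2^2: 1252 = 2^2·313; with 6961 mod 8 = 1, (2/6961) = +1; sign now +1; continue with (313/6961)
flip (313/6961) -> (6961/313): both odd, 313 mod 4 = 1, 6961 mod 4 = 1, so the flip contributes +1; sign now +1
(6961/313): 6961 mod 313 = 75, so (6961/313) = (75/313)
flip (75/313) -> (313/75): both odd, 75 mod 4 = 3, 313 mod 4 = 1, so the flip contributes +1; sign now +1
(313/75): 313 mod 75 = 13, so (313/75) = (13/75)
flip (13/75) -> (75/13): both odd, 13 mod 4 = 1, 75 mod 4 = 3, so the flip contributes +1; sign now +1
(75/13): 75 mod 13 = 10, so (75/13) = (10/13)
factor out 2^1: 10 = 2^1·5; with 13 mod 8 = 5, (2/13) = -1; sign now -1; continue with (5/13)
flip (5/13) -> (13/5): both odd, 5 mod 4 = 1, 13 mod 4 = 1, so the flip contributes +1; sign now -1
(13/5): 13 mod 5 = 3, so (13/5) = (3/5)
flip (3/5) -> (5/3): both odd, 3 mod 4 = 3, 5 mod 4 = 1, so the flip contributes +1; sign now -1
(5/3): 5 mod 3 = 2, so (5/3) = (2/3)
factor out 2^1: 2 = 2^1·1; with 3 mod 8 = 3, (2/3) = -1; sign now +1; continue with (1/3)
reached (1/3) = 1, so the symbol is +1

1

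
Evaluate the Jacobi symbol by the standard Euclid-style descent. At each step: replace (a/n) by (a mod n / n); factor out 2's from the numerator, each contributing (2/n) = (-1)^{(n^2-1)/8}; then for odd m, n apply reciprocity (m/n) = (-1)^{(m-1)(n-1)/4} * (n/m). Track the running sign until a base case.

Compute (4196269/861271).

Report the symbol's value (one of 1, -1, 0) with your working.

(4196269/861271): 4196269 mod 861271 = 751185, so (4196269/861271) = (751185/861271)
flip (751185/861271) -> (861271/751185): both odd, 751185 mod 4 = 1, 861271 mod 4 = 3, so the flip contributes +1; sign now +1
(861271/751185): 861271 mod 751185 = 110086, so (861271/751185) = (110086/751185)
factor out 2^1: 110086 = 2^1·55043; with 751185 mod 8 = 1, (2/751185) = +1; sign now +1; continue with (55043/751185)
flip (55043/751185) -> (751185/55043): both odd, 55043 mod 4 = 3, 751185 mod 4 = 1, so the flip contributes +1; sign now +1
(751185/55043): 751185 mod 55043 = 35626, so (751185/55043) = (35626/55043)
factor out 2^1: 35626 = 2^1·17813; with 55043 mod 8 = 3, (2/55043) = -1; sign now -1; continue with (17813/55043)
flip (17813/55043) -> (55043/17813): both odd, 17813 mod 4 = 1, 55043 mod 4 = 3, so the flip contributes +1; sign now -1
(55043/17813): 55043 mod 17813 = 1604, so (55043/17813) = (1604/17813)
factor out 2^2: 1604 = 2^2·401; with 17813 mod 8 = 5, (2/17813) = -1; sign now -1; continue with (401/17813)
flip (401/17813) -> (17813/401): both odd, 401 mod 4 = 1, 17813 mod 4 = 1, so the flip contributes +1; sign now -1
(17813/401): 17813 mod 401 = 169, so (17813/401) = (169/401)
flip (169/401) -> (401/169): both odd, 169 mod 4 = 1, 401 mod 4 = 1, so the flip contributes +1; sign now -1
(401/169): 401 mod 169 = 63, so (401/169) = (63/169)
flip (63/169) -> (169/63): both odd, 63 mod 4 = 3, 169 mod 4 = 1, so the flip contributes +1; sign now -1
(169/63): 169 mod 63 = 43, so (169/63) = (43/63)
flip (43/63) -> (63/43): both odd, 43 mod 4 = 3, 63 mod 4 = 3, so the flip contributes -1; sign now +1
(63/43): 63 mod 43 = 20, so (63/43) = (20/43)
factor out 2^2: 20 = 2^2·5; with 43 mod 8 = 3, (2/43) = -1; sign now +1; continue with (5/43)
flip (5/43) -> (43/5): both odd, 5 mod 4 = 1, 43 mod 4 = 3, so the flip contributes +1; sign now +1
(43/5): 43 mod 5 = 3, so (43/5) = (3/5)
flip (3/5) -> (5/3): both odd, 3 mod 4 = 3, 5 mod 4 = 1, so the flip contributes +1; sign now +1
(5/3): 5 mod 3 = 2, so (5/3) = (2/3)
factor out 2^1: 2 = 2^1·1; with 3 mod 8 = 3, (2/3) = -1; sign now -1; continue with (1/3)
reached (1/3) = 1, so the symbol is -1

-1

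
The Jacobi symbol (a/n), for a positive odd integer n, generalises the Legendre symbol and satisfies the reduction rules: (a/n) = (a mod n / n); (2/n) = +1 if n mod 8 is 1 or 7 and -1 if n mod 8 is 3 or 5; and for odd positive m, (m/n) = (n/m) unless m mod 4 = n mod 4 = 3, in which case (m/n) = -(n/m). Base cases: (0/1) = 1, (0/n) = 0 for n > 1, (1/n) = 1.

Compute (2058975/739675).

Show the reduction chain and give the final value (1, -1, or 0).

(2058975/739675) = (579625/739675)   [reduce mod 739675]
reciprocity: (579625/739675) = +1·(739675/579625) since 579625 mod 4 = 1, 739675 mod 4 = 3; sign now +1
(739675/579625) = (160050/579625)   [reduce mod 579625]
160050 = 2^1·80025; (2/579625) = +1 since 579625 mod 8 = 1, so (160050/579625) = (+1)^1·(80025/579625); sign now +1
reciprocity: (80025/579625) = +1·(579625/80025) since 80025 mod 4 = 1, 579625 mod 4 = 1; sign now +1
(579625/80025) = (19450/80025)   [reduce mod 80025]
19450 = 2^1·9725; (2/80025) = +1 since 80025 mod 8 = 1, so (19450/80025) = (+1)^1·(9725/80025); sign now +1
reciprocity: (9725/80025) = +1·(80025/9725) since 9725 mod 4 = 1, 80025 mod 4 = 1; sign now +1
(80025/9725) = (2225/9725)   [reduce mod 9725]
reciprocity: (2225/9725) = +1·(9725/2225) since 2225 mod 4 = 1, 9725 mod 4 = 1; sign now +1
(9725/2225) = (825/2225)   [reduce mod 2225]
reciprocity: (825/2225) = +1·(2225/825) since 825 mod 4 = 1, 2225 mod 4 = 1; sign now +1
(2225/825) = (575/825)   [reduce mod 825]
reciprocity: (575/825) = +1·(825/575) since 575 mod 4 = 3, 825 mod 4 = 1; sign now +1
(825/575) = (250/575)   [reduce mod 575]
250 = 2^1·125; (2/575) = +1 since 575 mod 8 = 7, so (250/575) = (+1)^1·(125/575); sign now +1
reciprocity: (125/575) = +1·(575/125) since 125 mod 4 = 1, 575 mod 4 = 3; sign now +1
(575/125) = (75/125)   [reduce mod 125]
reciprocity: (75/125) = +1·(125/75) since 75 mod 4 = 3, 125 mod 4 = 1; sign now +1
(125/75) = (50/75)   [reduce mod 75]
50 = 2^1·25; (2/75) = -1 since 75 mod 8 = 3, so (50/75) = (-1)^1·(25/75); sign now -1
reciprocity: (25/75) = +1·(75/25) since 25 mod 4 = 1, 75 mod 4 = 3; sign now -1
(75/25) = (0/25)   [reduce mod 25]
(0/25) = 0   [gcd(a, n) > 1]; final value = 0

0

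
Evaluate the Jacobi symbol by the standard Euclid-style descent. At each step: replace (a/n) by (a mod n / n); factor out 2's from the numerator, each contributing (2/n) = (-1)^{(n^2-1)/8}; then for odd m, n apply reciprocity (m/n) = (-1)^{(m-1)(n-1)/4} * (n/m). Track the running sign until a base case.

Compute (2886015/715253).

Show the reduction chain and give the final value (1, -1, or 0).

0

(2886015/715253) = (25003/715253)   [reduce mod 715253]
reciprocity: (25003/715253) = +1·(715253/25003) since 25003 mod 4 = 3, 715253 mod 4 = 1; sign now +1
(715253/25003) = (15169/25003)   [reduce mod 25003]
reciprocity: (15169/25003) = +1·(25003/15169) since 15169 mod 4 = 1, 25003 mod 4 = 3; sign now +1
(25003/15169) = (9834/15169)   [reduce mod 15169]
9834 = 2^1·4917; (2/15169) = +1 since 15169 mod 8 = 1, so (9834/15169) = (+1)^1·(4917/15169); sign now +1
reciprocity: (4917/15169) = +1·(15169/4917) since 4917 mod 4 = 1, 15169 mod 4 = 1; sign now +1
(15169/4917) = (418/4917)   [reduce mod 4917]
418 = 2^1·209; (2/4917) = -1 since 4917 mod 8 = 5, so (418/4917) = (-1)^1·(209/4917); sign now -1
reciprocity: (209/4917) = +1·(4917/209) since 209 mod 4 = 1, 4917 mod 4 = 1; sign now -1
(4917/209) = (110/209)   [reduce mod 209]
110 = 2^1·55; (2/209) = +1 since 209 mod 8 = 1, so (110/209) = (+1)^1·(55/209); sign now -1
reciprocity: (55/209) = +1·(209/55) since 55 mod 4 = 3, 209 mod 4 = 1; sign now -1
(209/55) = (44/55)   [reduce mod 55]
44 = 2^2·11; (2/55) = +1 since 55 mod 8 = 7, so (44/55) = (+1)^2·(11/55); sign now -1
reciprocity: (11/55) = -1·(55/11) since 11 mod 4 = 3, 55 mod 4 = 3; sign now +1
(55/11) = (0/11)   [reduce mod 11]
(0/11) = 0   [gcd(a, n) > 1]; final value = 0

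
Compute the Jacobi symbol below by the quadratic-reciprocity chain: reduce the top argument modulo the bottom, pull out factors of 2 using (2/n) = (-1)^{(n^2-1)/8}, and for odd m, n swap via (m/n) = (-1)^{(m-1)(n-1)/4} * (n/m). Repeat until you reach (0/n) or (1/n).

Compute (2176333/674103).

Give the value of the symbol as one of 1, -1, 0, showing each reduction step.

(2176333/674103) = (154024/674103)   [reduce mod 674103]
154024 = 2^3·19253; (2/674103) = +1 since 674103 mod 8 = 7, so (154024/674103) = (+1)^3·(19253/674103); sign now +1
reciprocity: (19253/674103) = +1·(674103/19253) since 19253 mod 4 = 1, 674103 mod 4 = 3; sign now +1
(674103/19253) = (248/19253)   [reduce mod 19253]
248 = 2^3·31; (2/19253) = -1 since 19253 mod 8 = 5, so (248/19253) = (-1)^3·(31/19253); sign now -1
reciprocity: (31/19253) = +1·(19253/31) since 31 mod 4 = 3, 19253 mod 4 = 1; sign now -1
(19253/31) = (2/31)   [reduce mod 31]
2 = 2^1·1; (2/31) = +1 since 31 mod 8 = 7, so (2/31) = (+1)^1·(1/31); sign now -1
(1/31) = 1; final value = sign = -1

-1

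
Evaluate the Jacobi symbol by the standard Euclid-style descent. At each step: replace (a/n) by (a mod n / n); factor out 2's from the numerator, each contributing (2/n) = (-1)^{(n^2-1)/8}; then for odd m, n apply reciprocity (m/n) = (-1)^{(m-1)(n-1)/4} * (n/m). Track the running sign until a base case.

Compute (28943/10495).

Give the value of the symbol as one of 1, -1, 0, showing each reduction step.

-1

(28943/10495) = (7953/10495)   [reduce mod 10495]
reciprocity: (7953/10495) = +1·(10495/7953) since 7953 mod 4 = 1, 10495 mod 4 = 3; sign now +1
(10495/7953) = (2542/7953)   [reduce mod 7953]
2542 = 2^1·1271; (2/7953) = +1 since 7953 mod 8 = 1, so (2542/7953) = (+1)^1·(1271/7953); sign now +1
reciprocity: (1271/7953) = +1·(7953/1271) since 1271 mod 4 = 3, 7953 mod 4 = 1; sign now +1
(7953/1271) = (327/1271)   [reduce mod 1271]
reciprocity: (327/1271) = -1·(1271/327) since 327 mod 4 = 3, 1271 mod 4 = 3; sign now -1
(1271/327) = (290/327)   [reduce mod 327]
290 = 2^1·145; (2/327) = +1 since 327 mod 8 = 7, so (290/327) = (+1)^1·(145/327); sign now -1
reciprocity: (145/327) = +1·(327/145) since 145 mod 4 = 1, 327 mod 4 = 3; sign now -1
(327/145) = (37/145)   [reduce mod 145]
reciprocity: (37/145) = +1·(145/37) since 37 mod 4 = 1, 145 mod 4 = 1; sign now -1
(145/37) = (34/37)   [reduce mod 37]
34 = 2^1·17; (2/37) = -1 since 37 mod 8 = 5, so (34/37) = (-1)^1·(17/37); sign now +1
reciprocity: (17/37) = +1·(37/17) since 17 mod 4 = 1, 37 mod 4 = 1; sign now +1
(37/17) = (3/17)   [reduce mod 17]
reciprocity: (3/17) = +1·(17/3) since 3 mod 4 = 3, 17 mod 4 = 1; sign now +1
(17/3) = (2/3)   [reduce mod 3]
2 = 2^1·1; (2/3) = -1 since 3 mod 8 = 3, so (2/3) = (-1)^1·(1/3); sign now -1
(1/3) = 1; final value = sign = -1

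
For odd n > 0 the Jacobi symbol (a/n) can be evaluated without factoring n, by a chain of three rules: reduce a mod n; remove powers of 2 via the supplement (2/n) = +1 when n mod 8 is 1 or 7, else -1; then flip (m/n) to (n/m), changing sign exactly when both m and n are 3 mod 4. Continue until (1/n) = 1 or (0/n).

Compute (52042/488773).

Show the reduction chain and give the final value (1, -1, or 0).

52042 = 2^1·26021; (2/488773) = -1 since 488773 mod 8 = 5, so (52042/488773) = (-1)^1·(26021/488773); sign now -1
reciprocity: (26021/488773) = +1·(488773/26021) since 26021 mod 4 = 1, 488773 mod 4 = 1; sign now -1
(488773/26021) = (20395/26021)   [reduce mod 26021]
reciprocity: (20395/26021) = +1·(26021/20395) since 20395 mod 4 = 3, 26021 mod 4 = 1; sign now -1
(26021/20395) = (5626/20395)   [reduce mod 20395]
5626 = 2^1·2813; (2/20395) = -1 since 20395 mod 8 = 3, so (5626/20395) = (-1)^1·(2813/20395); sign now +1
reciprocity: (2813/20395) = +1·(20395/2813) since 2813 mod 4 = 1, 20395 mod 4 = 3; sign now +1
(20395/2813) = (704/2813)   [reduce mod 2813]
704 = 2^6·11; (2/2813) = -1 since 2813 mod 8 = 5, so (704/2813) = (-1)^6·(11/2813); sign now +1
reciprocity: (11/2813) = +1·(2813/11) since 11 mod 4 = 3, 2813 mod 4 = 1; sign now +1
(2813/11) = (8/11)   [reduce mod 11]
8 = 2^3·1; (2/11) = -1 since 11 mod 8 = 3, so (8/11) = (-1)^3·(1/11); sign now -1
(1/11) = 1; final value = sign = -1

-1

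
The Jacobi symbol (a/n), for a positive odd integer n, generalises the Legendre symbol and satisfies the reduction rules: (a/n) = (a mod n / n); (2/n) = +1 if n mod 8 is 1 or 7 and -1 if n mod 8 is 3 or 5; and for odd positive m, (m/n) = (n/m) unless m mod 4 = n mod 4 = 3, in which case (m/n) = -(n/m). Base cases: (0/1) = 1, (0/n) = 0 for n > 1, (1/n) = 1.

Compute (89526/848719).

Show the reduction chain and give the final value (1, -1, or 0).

-1

factor out 2^1: 89526 = 2^1·44763; with 848719 mod 8 = 7, (2/848719) = +1; sign now +1; continue with (44763/848719)
flip (44763/848719) -> (848719/44763): both odd, 44763 mod 4 = 3, 848719 mod 4 = 3, so the flip contributes -1; sign now -1
(848719/44763): 848719 mod 44763 = 42985, so (848719/44763) = (42985/44763)
flip (42985/44763) -> (44763/42985): both odd, 42985 mod 4 = 1, 44763 mod 4 = 3, so the flip contributes +1; sign now -1
(44763/42985): 44763 mod 42985 = 1778, so (44763/42985) = (1778/42985)
factor out 2^1: 1778 = 2^1·889; with 42985 mod 8 = 1, (2/42985) = +1; sign now -1; continue with (889/42985)
flip (889/42985) -> (42985/889): both odd, 889 mod 4 = 1, 42985 mod 4 = 1, so the flip contributes +1; sign now -1
(42985/889): 42985 mod 889 = 313, so (42985/889) = (313/889)
flip (313/889) -> (889/313): both odd, 313 mod 4 = 1, 889 mod 4 = 1, so the flip contributes +1; sign now -1
(889/313): 889 mod 313 = 263, so (889/313) = (263/313)
flip (263/313) -> (313/263): both odd, 263 mod 4 = 3, 313 mod 4 = 1, so the flip contributes +1; sign now -1
(313/263): 313 mod 263 = 50, so (313/263) = (50/263)
factor out 2^1: 50 = 2^1·25; with 263 mod 8 = 7, (2/263) = +1; sign now -1; continue with (25/263)
flip (25/263) -> (263/25): both odd, 25 mod 4 = 1, 263 mod 4 = 3, so the flip contributes +1; sign now -1
(263/25): 263 mod 25 = 13, so (263/25) = (13/25)
flip (13/25) -> (25/13): both odd, 13 mod 4 = 1, 25 mod 4 = 1, so the flip contributes +1; sign now -1
(25/13): 25 mod 13 = 12, so (25/13) = (12/13)
factor out 2^2: 12 = 2^2·3; with 13 mod 8 = 5, (2/13) = -1; sign now -1; continue with (3/13)
flip (3/13) -> (13/3): both odd, 3 mod 4 = 3, 13 mod 4 = 1, so the flip contributes +1; sign now -1
(13/3): 13 mod 3 = 1, so (13/3) = (1/3)
reached (1/3) = 1, so the symbol is -1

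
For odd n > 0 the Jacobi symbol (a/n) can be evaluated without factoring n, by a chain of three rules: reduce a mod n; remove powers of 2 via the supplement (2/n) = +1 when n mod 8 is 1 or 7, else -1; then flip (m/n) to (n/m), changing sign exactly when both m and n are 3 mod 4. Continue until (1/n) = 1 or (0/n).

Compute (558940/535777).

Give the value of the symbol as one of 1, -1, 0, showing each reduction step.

1

(558940/535777): 558940 mod 535777 = 23163, so (558940/535777) = (23163/535777)
flip (23163/535777) -> (535777/23163): both odd, 23163 mod 4 = 3, 535777 mod 4 = 1, so the flip contributes +1; sign now +1
(535777/23163): 535777 mod 23163 = 3028, so (535777/23163) = (3028/23163)
factor out 2^2: 3028 = 2^2·757; with 23163 mod 8 = 3, (2/23163) = -1; sign now +1; continue with (757/23163)
flip (757/23163) -> (23163/757): both odd, 757 mod 4 = 1, 23163 mod 4 = 3, so the flip contributes +1; sign now +1
(23163/757): 23163 mod 757 = 453, so (23163/757) = (453/757)
flip (453/757) -> (757/453): both odd, 453 mod 4 = 1, 757 mod 4 = 1, so the flip contributes +1; sign now +1
(757/453): 757 mod 453 = 304, so (757/453) = (304/453)
factor out 2^4: 304 = 2^4·19; with 453 mod 8 = 5, (2/453) = -1; sign now +1; continue with (19/453)
flip (19/453) -> (453/19): both odd, 19 mod 4 = 3, 453 mod 4 = 1, so the flip contributes +1; sign now +1
(453/19): 453 mod 19 = 16, so (453/19) = (16/19)
factor out 2^4: 16 = 2^4·1; with 19 mod 8 = 3, (2/19) = -1; sign now +1; continue with (1/19)
reached (1/19) = 1, so the symbol is +1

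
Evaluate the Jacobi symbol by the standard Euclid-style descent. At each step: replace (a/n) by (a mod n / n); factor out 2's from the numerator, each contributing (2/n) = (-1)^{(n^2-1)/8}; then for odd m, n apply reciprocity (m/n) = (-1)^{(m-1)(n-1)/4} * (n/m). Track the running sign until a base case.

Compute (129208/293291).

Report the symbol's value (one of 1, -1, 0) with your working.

129208 = 2^3·16151; (2/293291) = -1 since 293291 mod 8 = 3, so (129208/293291) = (-1)^3·(16151/293291); sign now -1
reciprocity: (16151/293291) = -1·(293291/16151) since 16151 mod 4 = 3, 293291 mod 4 = 3; sign now +1
(293291/16151) = (2573/16151)   [reduce mod 16151]
reciprocity: (2573/16151) = +1·(16151/2573) since 2573 mod 4 = 1, 16151 mod 4 = 3; sign now +1
(16151/2573) = (713/2573)   [reduce mod 2573]
reciprocity: (713/2573) = +1·(2573/713) since 713 mod 4 = 1, 2573 mod 4 = 1; sign now +1
(2573/713) = (434/713)   [reduce mod 713]
434 = 2^1·217; (2/713) = +1 since 713 mod 8 = 1, so (434/713) = (+1)^1·(217/713); sign now +1
reciprocity: (217/713) = +1·(713/217) since 217 mod 4 = 1, 713 mod 4 = 1; sign now +1
(713/217) = (62/217)   [reduce mod 217]
62 = 2^1·31; (2/217) = +1 since 217 mod 8 = 1, so (62/217) = (+1)^1·(31/217); sign now +1
reciprocity: (31/217) = +1·(217/31) since 31 mod 4 = 3, 217 mod 4 = 1; sign now +1
(217/31) = (0/31)   [reduce mod 31]
(0/31) = 0   [gcd(a, n) > 1]; final value = 0

0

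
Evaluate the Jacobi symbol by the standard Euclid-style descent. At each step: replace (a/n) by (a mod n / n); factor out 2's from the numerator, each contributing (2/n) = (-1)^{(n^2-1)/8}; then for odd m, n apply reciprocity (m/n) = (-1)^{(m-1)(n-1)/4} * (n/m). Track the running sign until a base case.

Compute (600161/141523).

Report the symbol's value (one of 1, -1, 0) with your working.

(600161/141523) = (34069/141523)   [reduce mod 141523]
reciprocity: (34069/141523) = +1·(141523/34069) since 34069 mod 4 = 1, 141523 mod 4 = 3; sign now +1
(141523/34069) = (5247/34069)   [reduce mod 34069]
reciprocity: (5247/34069) = +1·(34069/5247) since 5247 mod 4 = 3, 34069 mod 4 = 1; sign now +1
(34069/5247) = (2587/5247)   [reduce mod 5247]
reciprocity: (2587/5247) = -1·(5247/2587) since 2587 mod 4 = 3, 5247 mod 4 = 3; sign now -1
(5247/2587) = (73/2587)   [reduce mod 2587]
reciprocity: (73/2587) = +1·(2587/73) since 73 mod 4 = 1, 2587 mod 4 = 3; sign now -1
(2587/73) = (32/73)   [reduce mod 73]
32 = 2^5·1; (2/73) = +1 since 73 mod 8 = 1, so (32/73) = (+1)^5·(1/73); sign now -1
(1/73) = 1; final value = sign = -1

-1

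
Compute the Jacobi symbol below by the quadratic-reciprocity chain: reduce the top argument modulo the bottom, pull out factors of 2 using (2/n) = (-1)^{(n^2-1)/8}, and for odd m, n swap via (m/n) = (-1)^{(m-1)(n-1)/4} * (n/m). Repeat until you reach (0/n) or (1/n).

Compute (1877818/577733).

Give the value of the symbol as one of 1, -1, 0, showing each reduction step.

(1877818/577733) = (144619/577733)   [reduce mod 577733]
reciprocity: (144619/577733) = +1·(577733/144619) since 144619 mod 4 = 3, 577733 mod 4 = 1; sign now +1
(577733/144619) = (143876/144619)   [reduce mod 144619]
143876 = 2^2·35969; (2/144619) = -1 since 144619 mod 8 = 3, so (143876/144619) = (-1)^2·(35969/144619); sign now +1
reciprocity: (35969/144619) = +1·(144619/35969) since 35969 mod 4 = 1, 144619 mod 4 = 3; sign now +1
(144619/35969) = (743/35969)   [reduce mod 35969]
reciprocity: (743/35969) = +1·(35969/743) since 743 mod 4 = 3, 35969 mod 4 = 1; sign now +1
(35969/743) = (305/743)   [reduce mod 743]
reciprocity: (305/743) = +1·(743/305) since 305 mod 4 = 1, 743 mod 4 = 3; sign now +1
(743/305) = (133/305)   [reduce mod 305]
reciprocity: (133/305) = +1·(305/133) since 133 mod 4 = 1, 305 mod 4 = 1; sign now +1
(305/133) = (39/133)   [reduce mod 133]
reciprocity: (39/133) = +1·(133/39) since 39 mod 4 = 3, 133 mod 4 = 1; sign now +1
(133/39) = (16/39)   [reduce mod 39]
16 = 2^4·1; (2/39) = +1 since 39 mod 8 = 7, so (16/39) = (+1)^4·(1/39); sign now +1
(1/39) = 1; final value = sign = +1

1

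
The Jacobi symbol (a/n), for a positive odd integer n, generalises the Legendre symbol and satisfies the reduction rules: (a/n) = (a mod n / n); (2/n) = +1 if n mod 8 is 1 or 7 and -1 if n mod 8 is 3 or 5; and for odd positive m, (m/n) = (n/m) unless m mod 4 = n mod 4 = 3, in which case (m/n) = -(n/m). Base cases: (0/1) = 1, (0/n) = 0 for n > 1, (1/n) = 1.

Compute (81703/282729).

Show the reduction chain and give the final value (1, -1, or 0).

-1

reciprocity: (81703/282729) = +1·(282729/81703) since 81703 mod 4 = 3, 282729 mod 4 = 1; sign now +1
(282729/81703) = (37620/81703)   [reduce mod 81703]
37620 = 2^2·9405; (2/81703) = +1 since 81703 mod 8 = 7, so (37620/81703) = (+1)^2·(9405/81703); sign now +1
reciprocity: (9405/81703) = +1·(81703/9405) since 9405 mod 4 = 1, 81703 mod 4 = 3; sign now +1
(81703/9405) = (6463/9405)   [reduce mod 9405]
reciprocity: (6463/9405) = +1·(9405/6463) since 6463 mod 4 = 3, 9405 mod 4 = 1; sign now +1
(9405/6463) = (2942/6463)   [reduce mod 6463]
2942 = 2^1·1471; (2/6463) = +1 since 6463 mod 8 = 7, so (2942/6463) = (+1)^1·(1471/6463); sign now +1
reciprocity: (1471/6463) = -1·(6463/1471) since 1471 mod 4 = 3, 6463 mod 4 = 3; sign now -1
(6463/1471) = (579/1471)   [reduce mod 1471]
reciprocity: (579/1471) = -1·(1471/579) since 579 mod 4 = 3, 1471 mod 4 = 3; sign now +1
(1471/579) = (313/579)   [reduce mod 579]
reciprocity: (313/579) = +1·(579/313) since 313 mod 4 = 1, 579 mod 4 = 3; sign now +1
(579/313) = (266/313)   [reduce mod 313]
266 = 2^1·133; (2/313) = +1 since 313 mod 8 = 1, so (266/313) = (+1)^1·(133/313); sign now +1
reciprocity: (133/313) = +1·(313/133) since 133 mod 4 = 1, 313 mod 4 = 1; sign now +1
(313/133) = (47/133)   [reduce mod 133]
reciprocity: (47/133) = +1·(133/47) since 47 mod 4 = 3, 133 mod 4 = 1; sign now +1
(133/47) = (39/47)   [reduce mod 47]
reciprocity: (39/47) = -1·(47/39) since 39 mod 4 = 3, 47 mod 4 = 3; sign now -1
(47/39) = (8/39)   [reduce mod 39]
8 = 2^3·1; (2/39) = +1 since 39 mod 8 = 7, so (8/39) = (+1)^3·(1/39); sign now -1
(1/39) = 1; final value = sign = -1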